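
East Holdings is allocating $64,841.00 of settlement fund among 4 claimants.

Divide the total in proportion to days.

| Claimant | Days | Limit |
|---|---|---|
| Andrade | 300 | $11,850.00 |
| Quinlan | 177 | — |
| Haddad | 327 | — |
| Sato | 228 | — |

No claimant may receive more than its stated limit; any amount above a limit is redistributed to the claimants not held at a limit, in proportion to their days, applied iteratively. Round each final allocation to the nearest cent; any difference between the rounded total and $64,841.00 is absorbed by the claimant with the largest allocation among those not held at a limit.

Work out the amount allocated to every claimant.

Andrade: $11,850.00 | Quinlan: $12,813.40 | Haddad: $23,672.21 | Sato: $16,505.39

Days total: 1,032.
Unconstrained shares: Andrade 18,849.1279; Quinlan 11,120.9855; Haddad 20,545.5494; Sato 14,325.3372.
Held at cap: Andrade ($11,850.00); remaining pool $52,991.00 reallocated over remaining days 732.
Remaining shares: Quinlan 12,813.3975 → $12,813.40; Haddad 23,672.2090 → $23,672.21; Sato 16,505.3934 → $16,505.39.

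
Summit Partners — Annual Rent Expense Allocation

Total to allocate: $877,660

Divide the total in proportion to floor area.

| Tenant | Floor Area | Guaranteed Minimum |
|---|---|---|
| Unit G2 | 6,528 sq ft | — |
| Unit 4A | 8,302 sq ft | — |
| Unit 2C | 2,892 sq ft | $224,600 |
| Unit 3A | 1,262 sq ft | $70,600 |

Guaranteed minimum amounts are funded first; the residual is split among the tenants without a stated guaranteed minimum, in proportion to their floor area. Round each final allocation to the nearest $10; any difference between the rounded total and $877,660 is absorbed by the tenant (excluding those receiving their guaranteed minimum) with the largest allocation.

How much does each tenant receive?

Fund the minimums — Unit 2C $224,600; Unit 3A $70,600. Residual $582,460.
Residual split over remaining floor area 14,830: Unit G2 256,392.37 → $256,390; Unit 4A 326,067.63 → $326,070.

Unit G2: $256,390; Unit 4A: $326,070; Unit 2C: $224,600; Unit 3A: $70,600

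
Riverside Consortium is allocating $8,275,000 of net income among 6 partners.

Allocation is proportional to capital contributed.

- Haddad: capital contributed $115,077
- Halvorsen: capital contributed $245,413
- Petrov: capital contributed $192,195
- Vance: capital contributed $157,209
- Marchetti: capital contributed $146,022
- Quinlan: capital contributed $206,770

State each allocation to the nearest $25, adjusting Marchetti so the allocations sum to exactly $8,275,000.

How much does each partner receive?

Sum of capital contributed: 1,062,686.
Unrounded shares: Haddad 115,077/1,062,686 × $8,275,000 = 896,089.88; Halvorsen 245,413/1,062,686 × $8,275,000 = 1,910,999.65; Petrov 192,195/1,062,686 × $8,275,000 = 1,496,597.89; Vance 157,209/1,062,686 × $8,275,000 = 1,224,166.38; Marchetti 146,022/1,062,686 × $8,275,000 = 1,137,054.64; Quinlan 206,770/1,062,686 × $8,275,000 = 1,610,091.55.
Rounded to nearest $25: Haddad $896,100; Halvorsen $1,911,000; Petrov $1,496,600; Vance $1,224,175; Marchetti $1,137,050; Quinlan $1,610,100. Sum = $8,275,025.
Difference $8,275,000 − $8,275,025 = −$25 applied to Marchetti: Marchetti becomes $1,137,025.

Haddad: $896,100 · Halvorsen: $1,911,000 · Petrov: $1,496,600 · Vance: $1,224,175 · Marchetti: $1,137,025 · Quinlan: $1,610,100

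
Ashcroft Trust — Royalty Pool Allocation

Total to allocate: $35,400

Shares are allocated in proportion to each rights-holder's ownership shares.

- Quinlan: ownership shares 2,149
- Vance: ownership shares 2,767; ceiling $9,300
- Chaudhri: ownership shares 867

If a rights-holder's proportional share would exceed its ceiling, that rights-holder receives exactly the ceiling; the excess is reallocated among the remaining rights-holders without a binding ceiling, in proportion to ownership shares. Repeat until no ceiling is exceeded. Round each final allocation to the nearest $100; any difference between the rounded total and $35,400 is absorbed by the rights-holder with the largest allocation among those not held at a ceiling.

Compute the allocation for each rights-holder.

Total ownership shares = 5,783.
Unconstrained shares: Quinlan 13,154.87; Vance 16,937.89; Chaudhri 5,307.25.
Cap binds for Vance ($9,300); remaining pool $26,100 reallocated over remaining ownership shares 3,016.
Shares after redistribution: Quinlan 18,597.12 → $18,600; Chaudhri 7,502.88 → $7,500.

Quinlan: $18,600 | Vance: $9,300 | Chaudhri: $7,500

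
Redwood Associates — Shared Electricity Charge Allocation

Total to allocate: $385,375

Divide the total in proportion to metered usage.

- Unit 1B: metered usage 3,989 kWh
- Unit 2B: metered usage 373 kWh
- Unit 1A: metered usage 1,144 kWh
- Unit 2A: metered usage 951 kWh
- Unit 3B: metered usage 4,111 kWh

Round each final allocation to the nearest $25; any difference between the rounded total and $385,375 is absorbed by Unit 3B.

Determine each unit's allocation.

Metered usage total: 10,568.
Pro-rata amounts: Unit 1B 3,989/10,568 × $385,375 = 145,463.75; Unit 2B 373/10,568 × $385,375 = 13,601.90; Unit 1A 1,144/10,568 × $385,375 = 41,717.35; Unit 2A 951/10,568 × $385,375 = 34,679.37; Unit 3B 4,111/10,568 × $385,375 = 149,912.63.
Rounded to nearest $25: Unit 1B $145,475; Unit 2B $13,600; Unit 1A $41,725; Unit 2A $34,675; Unit 3B $149,925. Sum = $385,400.
Difference $385,375 − $385,400 = −$25 applied to Unit 3B: Unit 3B becomes $149,900.

Unit 1B: $145,475 | Unit 2B: $13,600 | Unit 1A: $41,725 | Unit 2A: $34,675 | Unit 3B: $149,900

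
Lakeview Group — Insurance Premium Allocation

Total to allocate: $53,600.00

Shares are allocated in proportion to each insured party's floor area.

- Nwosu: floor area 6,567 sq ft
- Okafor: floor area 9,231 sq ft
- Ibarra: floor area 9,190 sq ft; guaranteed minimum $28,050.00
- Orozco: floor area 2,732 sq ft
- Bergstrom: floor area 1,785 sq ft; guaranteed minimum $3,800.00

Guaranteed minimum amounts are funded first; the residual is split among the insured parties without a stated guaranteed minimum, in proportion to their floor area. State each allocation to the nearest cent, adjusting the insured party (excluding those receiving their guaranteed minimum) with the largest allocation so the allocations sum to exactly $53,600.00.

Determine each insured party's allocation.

Fund the minimums — Ibarra $28,050.00; Bergstrom $3,800.00. Remaining pool $21,750.00.
Remaining pool split over remaining floor area 18,530: Nwosu 7,708.1624 → $7,708.16; Okafor 10,835.0917 → $10,835.09; Orozco 3,206.7458 → $3,206.75.

Nwosu: $7,708.16 · Okafor: $10,835.09 · Ibarra: $28,050.00 · Orozco: $3,206.75 · Bergstrom: $3,800.00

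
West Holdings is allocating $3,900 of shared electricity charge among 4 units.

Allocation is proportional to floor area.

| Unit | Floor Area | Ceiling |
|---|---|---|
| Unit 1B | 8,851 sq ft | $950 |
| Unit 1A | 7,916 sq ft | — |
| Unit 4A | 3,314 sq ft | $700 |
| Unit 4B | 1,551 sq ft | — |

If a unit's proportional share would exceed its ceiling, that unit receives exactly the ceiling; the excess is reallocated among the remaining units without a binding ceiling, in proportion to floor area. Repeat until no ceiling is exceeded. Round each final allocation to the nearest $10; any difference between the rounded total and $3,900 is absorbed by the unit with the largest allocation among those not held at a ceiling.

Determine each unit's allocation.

Floor area total: 21,632.
Proportional shares (ignoring caps): Unit 1B 1,595.73; Unit 1A 1,427.16; Unit 4A 597.48; Unit 4B 279.63.
Cap binds for Unit 1B ($950); residual $2,950 reallocated over remaining floor area 12,781.
Cap binds for Unit 4A ($700); residual $2,250 reallocated over remaining floor area 9,467.
Shares after redistribution: Unit 1A 1,881.38 → $1,880; Unit 4B 368.62 → $370.

Unit 1B: $950 | Unit 1A: $1,880 | Unit 4A: $700 | Unit 4B: $370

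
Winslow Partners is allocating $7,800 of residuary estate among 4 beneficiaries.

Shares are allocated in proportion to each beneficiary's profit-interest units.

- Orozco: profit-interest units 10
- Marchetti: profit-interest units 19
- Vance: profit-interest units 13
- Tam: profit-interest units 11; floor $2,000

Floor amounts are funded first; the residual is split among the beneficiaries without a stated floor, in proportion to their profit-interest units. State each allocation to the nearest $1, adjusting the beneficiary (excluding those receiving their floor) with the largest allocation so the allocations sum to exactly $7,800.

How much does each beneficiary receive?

Orozco: $1,381; Marchetti: $2,624; Vance: $1,795; Tam: $2,000

Fund the minimums — Tam $2,000. Residual $5,800.
Residual split over remaining profit-interest units 42: Orozco 1,380.95 → $1,381; Marchetti 2,623.81 → $2,624; Vance 1,795.24 → $1,795.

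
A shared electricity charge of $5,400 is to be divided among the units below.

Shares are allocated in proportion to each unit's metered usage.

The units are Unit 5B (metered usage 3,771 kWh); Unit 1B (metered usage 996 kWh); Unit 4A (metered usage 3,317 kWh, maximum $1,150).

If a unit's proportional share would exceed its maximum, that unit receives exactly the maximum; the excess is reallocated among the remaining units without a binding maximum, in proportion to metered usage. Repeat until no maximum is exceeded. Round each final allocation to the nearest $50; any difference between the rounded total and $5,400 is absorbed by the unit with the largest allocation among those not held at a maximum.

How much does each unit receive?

Combined metered usage = 8,084.
Proportional shares (ignoring caps): Unit 5B 2,518.98; Unit 1B 665.31; Unit 4A 2,215.71.
Held at cap: Unit 4A ($1,150); balance $4,250 reallocated over remaining metered usage 4,767.
Shares after redistribution: Unit 5B 3,362.02 → $3,350; Unit 1B 887.98 → $900.

Unit 5B: $3,350 | Unit 1B: $900 | Unit 4A: $1,150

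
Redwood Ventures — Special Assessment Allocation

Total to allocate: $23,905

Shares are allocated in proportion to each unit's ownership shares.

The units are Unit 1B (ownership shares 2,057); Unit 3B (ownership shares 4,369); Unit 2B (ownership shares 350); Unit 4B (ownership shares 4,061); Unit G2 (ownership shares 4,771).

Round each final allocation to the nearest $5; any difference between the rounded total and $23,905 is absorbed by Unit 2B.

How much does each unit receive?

Unit 1B: $3,150; Unit 3B: $6,690; Unit 2B: $540; Unit 4B: $6,220; Unit G2: $7,305

Sum of ownership shares: 15,608.
Unrounded shares: Unit 1B 2,057/15,608 × $23,905 = 3,150.47; Unit 3B 4,369/15,608 × $23,905 = 6,691.50; Unit 2B 350/15,608 × $23,905 = 536.06; Unit 4B 4,061/15,608 × $23,905 = 6,219.77; Unit G2 4,771/15,608 × $23,905 = 7,307.20.
At nearest $5: Unit 1B $3,150; Unit 3B $6,690; Unit 2B $535; Unit 4B $6,220; Unit G2 $7,305. Sum = $23,900.
Difference $23,905 − $23,900 = +$5 applied to Unit 2B: Unit 2B becomes $540.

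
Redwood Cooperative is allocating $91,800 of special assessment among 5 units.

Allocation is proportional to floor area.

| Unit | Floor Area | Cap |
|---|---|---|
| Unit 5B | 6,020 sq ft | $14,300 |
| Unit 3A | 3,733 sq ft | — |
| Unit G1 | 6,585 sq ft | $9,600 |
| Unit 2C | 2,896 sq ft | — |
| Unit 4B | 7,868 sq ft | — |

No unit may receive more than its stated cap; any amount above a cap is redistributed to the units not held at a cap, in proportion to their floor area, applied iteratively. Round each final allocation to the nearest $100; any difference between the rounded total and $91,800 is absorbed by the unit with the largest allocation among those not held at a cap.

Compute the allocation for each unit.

Sum of floor area: 27,102.
Pro-rata shares before constraints: Unit 5B 20,390.97; Unit 3A 12,644.43; Unit G1 22,304.74; Unit 2C 9,809.34; Unit 4B 26,650.52.
Cap binds for Unit 5B ($14,300), Unit G1 ($9,600); residual $67,900 reallocated over remaining floor area 14,497.
Remaining shares: Unit 3A 17,484.36 → $17,500; Unit 2C 13,564.08 → $13,600; Unit 4B 36,851.57 → $36,900.
Rounding difference −$100 applied to Unit 4B → $36,800.

Unit 5B: $14,300 · Unit 3A: $17,500 · Unit G1: $9,600 · Unit 2C: $13,600 · Unit 4B: $36,800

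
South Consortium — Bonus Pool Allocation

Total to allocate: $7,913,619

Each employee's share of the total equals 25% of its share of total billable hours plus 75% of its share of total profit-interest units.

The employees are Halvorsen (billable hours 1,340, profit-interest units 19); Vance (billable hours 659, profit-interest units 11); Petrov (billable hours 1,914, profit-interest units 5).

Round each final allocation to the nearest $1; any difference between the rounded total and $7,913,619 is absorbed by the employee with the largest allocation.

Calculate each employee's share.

Halvorsen: $3,899,475 | Vance: $2,198,542 | Petrov: $1,815,602

Totals — billable hours 3,913, profit-interest units 35.
Blended shares (25% billable hours + 75% profit-interest units): Halvorsen 0.4928; Vance 0.2778; Petrov 0.2294.
Unrounded shares: Halvorsen 3,899,474.69; Vance 2,198,542.09; Petrov 1,815,602.21.
Rounded to nearest $1: Halvorsen $3,899,475; Vance $2,198,542; Petrov $1,815,602. Sum = $7,913,619.
Sum already equals the total — no adjustment.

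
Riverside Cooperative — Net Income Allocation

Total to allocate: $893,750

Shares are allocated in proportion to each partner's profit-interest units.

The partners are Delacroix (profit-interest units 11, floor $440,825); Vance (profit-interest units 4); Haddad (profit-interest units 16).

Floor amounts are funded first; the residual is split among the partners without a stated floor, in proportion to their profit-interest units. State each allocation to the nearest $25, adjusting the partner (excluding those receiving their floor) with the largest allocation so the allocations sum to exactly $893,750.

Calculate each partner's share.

Delacroix: $440,825 · Vance: $90,575 · Haddad: $362,350

Minimums first: Delacroix $440,825. Residual $452,925.
Residual split over remaining profit-interest units 20: Vance 90,585.00 → $90,575; Haddad 362,340.00 → $362,350.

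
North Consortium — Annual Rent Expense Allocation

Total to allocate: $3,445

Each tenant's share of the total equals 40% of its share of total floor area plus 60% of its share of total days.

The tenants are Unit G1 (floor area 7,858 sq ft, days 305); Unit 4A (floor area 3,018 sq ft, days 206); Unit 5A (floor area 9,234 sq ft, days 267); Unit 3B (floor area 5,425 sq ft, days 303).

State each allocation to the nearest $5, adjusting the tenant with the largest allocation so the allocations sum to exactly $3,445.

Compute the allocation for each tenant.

Unit G1: $1,005; Unit 4A: $555; Unit 5A: $1,015; Unit 3B: $870

Floor area total 25,535; days total 1,081.
Blended shares (40% floor area + 60% days): Unit G1 0.2924; Unit 4A 0.1616; Unit 5A 0.2928; Unit 3B 0.2532.
Proportional shares: Unit G1 1,007.25; Unit 4A 556.76; Unit 5A 1,008.85; Unit 3B 872.13.
At nearest $5: Unit G1 $1,005; Unit 4A $555; Unit 5A $1,010; Unit 3B $870. Sum = $3,440.
Difference $3,445 − $3,440 = +$5 applied to largest allocation (Unit 5A): Unit 5A becomes $1,015.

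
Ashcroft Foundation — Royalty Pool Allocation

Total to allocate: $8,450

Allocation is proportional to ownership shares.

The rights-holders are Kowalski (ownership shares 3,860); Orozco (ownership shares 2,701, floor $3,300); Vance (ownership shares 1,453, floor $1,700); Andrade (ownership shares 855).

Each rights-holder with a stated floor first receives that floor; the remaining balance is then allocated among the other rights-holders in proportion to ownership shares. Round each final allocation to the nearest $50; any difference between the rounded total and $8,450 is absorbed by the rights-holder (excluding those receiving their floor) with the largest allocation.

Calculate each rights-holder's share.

Kowalski: $2,800; Orozco: $3,300; Vance: $1,700; Andrade: $650

Guaranteed amounts: Orozco $3,300; Vance $1,700. Balance $3,450.
Balance split over remaining ownership shares 4,715: Kowalski 2,824.39 → $2,800; Andrade 625.61 → $650.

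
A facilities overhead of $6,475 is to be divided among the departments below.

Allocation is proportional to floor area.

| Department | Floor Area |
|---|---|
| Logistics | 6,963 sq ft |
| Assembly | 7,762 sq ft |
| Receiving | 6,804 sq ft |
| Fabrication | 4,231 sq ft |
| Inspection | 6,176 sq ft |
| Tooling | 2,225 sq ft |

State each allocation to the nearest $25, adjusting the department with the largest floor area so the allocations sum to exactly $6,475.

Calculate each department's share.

Logistics: $1,325; Assembly: $1,450; Receiving: $1,300; Fabrication: $800; Inspection: $1,175; Tooling: $425

Sum of floor area: 34,161.
Proportional shares: Logistics 6,963/34,161 × $6,475 = 1,319.79; Assembly 7,762/34,161 × $6,475 = 1,471.24; Receiving 6,804/34,161 × $6,475 = 1,289.65; Fabrication 4,231/34,161 × $6,475 = 801.96; Inspection 6,176/34,161 × $6,475 = 1,170.62; Tooling 2,225/34,161 × $6,475 = 421.73.
After rounding ($25): Logistics $1,325; Assembly $1,475; Receiving $1,300; Fabrication $800; Inspection $1,175; Tooling $425. Sum = $6,500.
Difference $6,475 − $6,500 = −$25 applied to largest floor area (Assembly): Assembly becomes $1,450.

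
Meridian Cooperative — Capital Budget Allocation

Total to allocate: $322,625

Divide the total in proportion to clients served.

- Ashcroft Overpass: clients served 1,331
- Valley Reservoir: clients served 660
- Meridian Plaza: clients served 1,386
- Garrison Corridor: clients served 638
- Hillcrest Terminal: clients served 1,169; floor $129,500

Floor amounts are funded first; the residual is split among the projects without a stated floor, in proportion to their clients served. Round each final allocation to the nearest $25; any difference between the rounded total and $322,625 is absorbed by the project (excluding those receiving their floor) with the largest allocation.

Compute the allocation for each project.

Fund the minimums — Hillcrest Terminal $129,500. Remaining pool $193,125.
Remaining pool split over remaining clients served 4,015: Ashcroft Overpass 64,022.26 → $64,025; Valley Reservoir 31,746.58 → $31,750; Meridian Plaza 66,667.81 → $66,675; Garrison Corridor 30,688.36 → $30,700.
Rounding difference −$25 applied to Meridian Plaza → $66,650.

Ashcroft Overpass: $64,025; Valley Reservoir: $31,750; Meridian Plaza: $66,650; Garrison Corridor: $30,700; Hillcrest Terminal: $129,500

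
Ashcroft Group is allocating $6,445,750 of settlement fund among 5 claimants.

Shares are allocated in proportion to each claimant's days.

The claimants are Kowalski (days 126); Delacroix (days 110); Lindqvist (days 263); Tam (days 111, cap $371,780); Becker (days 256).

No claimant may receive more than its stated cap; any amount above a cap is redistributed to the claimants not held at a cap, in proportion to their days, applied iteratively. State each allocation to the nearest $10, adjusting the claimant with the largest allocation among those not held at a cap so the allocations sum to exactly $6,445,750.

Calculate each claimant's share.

Kowalski: $1,013,670 · Delacroix: $884,950 · Lindqvist: $2,115,830 · Tam: $371,780 · Becker: $2,059,520

Days total: 866.
Pro-rata shares before constraints: Kowalski 937,834.30; Delacroix 818,744.23; Lindqvist 1,957,543.01; Tam 826,187.36; Becker 1,905,441.11.
Capped: Tam ($371,780); residual $6,073,970 reallocated over remaining days 755.
Remaining shares: Kowalski 1,013,669.17 → $1,013,670; Delacroix 884,949.27 → $884,950; Lindqvist 2,115,833.26 → $2,115,830; Becker 2,059,518.30 → $2,059,520.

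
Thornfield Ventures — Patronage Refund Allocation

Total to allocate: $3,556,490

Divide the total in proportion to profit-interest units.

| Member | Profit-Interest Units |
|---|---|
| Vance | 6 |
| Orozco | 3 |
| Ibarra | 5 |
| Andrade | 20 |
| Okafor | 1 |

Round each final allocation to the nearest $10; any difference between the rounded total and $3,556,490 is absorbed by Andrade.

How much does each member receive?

Total profit-interest units = 35.
Pro-rata amounts: Vance 6/35 × $3,556,490 = 609,684.00; Orozco 3/35 × $3,556,490 = 304,842.00; Ibarra 5/35 × $3,556,490 = 508,070.00; Andrade 20/35 × $3,556,490 = 2,032,280.00; Okafor 1/35 × $3,556,490 = 101,614.00.
After rounding ($10): Vance $609,680; Orozco $304,840; Ibarra $508,070; Andrade $2,032,280; Okafor $101,610. Sum = $3,556,480.
Difference $3,556,490 − $3,556,480 = +$10 applied to Andrade: Andrade becomes $2,032,290.

Vance: $609,680 · Orozco: $304,840 · Ibarra: $508,070 · Andrade: $2,032,290 · Okafor: $101,610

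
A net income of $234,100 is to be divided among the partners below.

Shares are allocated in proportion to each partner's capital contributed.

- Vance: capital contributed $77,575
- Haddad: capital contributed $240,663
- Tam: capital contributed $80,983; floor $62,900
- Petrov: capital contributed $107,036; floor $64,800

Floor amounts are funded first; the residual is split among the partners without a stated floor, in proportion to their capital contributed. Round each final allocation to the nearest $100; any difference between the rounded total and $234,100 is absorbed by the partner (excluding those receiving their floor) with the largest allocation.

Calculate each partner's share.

Minimums first: Tam $62,900; Petrov $64,800. Remaining pool $106,400.
Remaining pool split over remaining capital contributed 318,238: Vance 25,936.50 → $25,900; Haddad 80,463.50 → $80,500.

Vance: $25,900 · Haddad: $80,500 · Tam: $62,900 · Petrov: $64,800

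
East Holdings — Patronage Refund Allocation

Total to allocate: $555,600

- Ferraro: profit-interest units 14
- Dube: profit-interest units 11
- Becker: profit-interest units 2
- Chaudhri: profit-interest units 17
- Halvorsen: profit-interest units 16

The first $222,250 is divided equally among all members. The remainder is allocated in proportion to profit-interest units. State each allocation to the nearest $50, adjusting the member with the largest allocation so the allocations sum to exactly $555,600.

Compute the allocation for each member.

Ferraro: $122,250; Dube: $105,550; Becker: $55,550; Chaudhri: $138,900; Halvorsen: $133,350

$222,250 shared equally gives $44,450 per member.
Remainder $333,350 by profit-interest units (total 60): Ferraro 77,781.67 → $77,800; Dube 61,114.17 → $61,100; Becker 11,111.67 → $11,100; Chaudhri 94,449.17 → $94,450; Halvorsen 88,893.33 → $88,900.
Totals: Ferraro $44,450 + $77,800 = $122,250; Dube $44,450 + $61,100 = $105,550; Becker $44,450 + $11,100 = $55,550; Chaudhri $44,450 + $94,450 = $138,900; Halvorsen $44,450 + $88,900 = $133,350.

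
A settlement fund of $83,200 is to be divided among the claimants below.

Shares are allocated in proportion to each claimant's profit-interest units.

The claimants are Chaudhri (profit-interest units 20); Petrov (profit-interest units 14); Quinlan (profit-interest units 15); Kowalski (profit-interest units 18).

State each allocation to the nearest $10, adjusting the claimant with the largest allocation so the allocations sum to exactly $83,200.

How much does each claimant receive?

Chaudhri: $24,830 | Petrov: $17,390 | Quinlan: $18,630 | Kowalski: $22,350

Combined profit-interest units = 67.
Raw shares: Chaudhri 20/67 × $83,200 = 24,835.82; Petrov 14/67 × $83,200 = 17,385.07; Quinlan 15/67 × $83,200 = 18,626.87; Kowalski 18/67 × $83,200 = 22,352.24.
Rounded to nearest $10: Chaudhri $24,840; Petrov $17,390; Quinlan $18,630; Kowalski $22,350. Sum = $83,210.
Difference $83,200 − $83,210 = −$10 applied to largest allocation (Chaudhri): Chaudhri becomes $24,830.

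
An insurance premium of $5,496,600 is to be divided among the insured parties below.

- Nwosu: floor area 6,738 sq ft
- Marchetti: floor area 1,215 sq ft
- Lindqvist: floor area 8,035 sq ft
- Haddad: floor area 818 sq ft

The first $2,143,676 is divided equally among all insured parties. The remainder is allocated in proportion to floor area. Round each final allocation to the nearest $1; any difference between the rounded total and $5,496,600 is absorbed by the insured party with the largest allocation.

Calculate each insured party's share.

$2,143,676 shared equally gives $535,919 per insured party.
Remainder $3,352,924 by floor area (total 16,806): Nwosu 1,344,281.92 → $1,344,282; Marchetti 242,401.68 → $242,402; Lindqvist 1,603,043.22 → $1,603,043; Haddad 163,197.18 → $163,197.
Totals: Nwosu $535,919 + $1,344,282 = $1,880,201; Marchetti $535,919 + $242,402 = $778,321; Lindqvist $535,919 + $1,603,043 = $2,138,962; Haddad $535,919 + $163,197 = $699,116.

Nwosu: $1,880,201 | Marchetti: $778,321 | Lindqvist: $2,138,962 | Haddad: $699,116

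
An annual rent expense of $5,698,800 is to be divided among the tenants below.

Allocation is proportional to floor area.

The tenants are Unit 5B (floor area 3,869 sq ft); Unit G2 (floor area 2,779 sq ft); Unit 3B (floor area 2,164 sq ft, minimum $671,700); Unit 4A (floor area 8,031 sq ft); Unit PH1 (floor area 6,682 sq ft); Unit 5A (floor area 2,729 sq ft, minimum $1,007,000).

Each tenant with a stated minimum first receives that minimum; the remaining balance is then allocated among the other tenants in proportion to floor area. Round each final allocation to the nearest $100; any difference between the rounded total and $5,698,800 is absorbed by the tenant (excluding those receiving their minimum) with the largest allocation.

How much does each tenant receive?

Unit 5B: $728,100; Unit G2: $523,000; Unit 3B: $671,700; Unit 4A: $1,511,500; Unit PH1: $1,257,500; Unit 5A: $1,007,000

Guaranteed amounts: Unit 3B $671,700; Unit 5A $1,007,000. Balance $4,020,100.
Balance split over remaining floor area 21,361: Unit 5B 728,138.52 → $728,100; Unit G2 523,002.57 → $523,000; Unit 4A 1,511,419.09 → $1,511,400; Unit PH1 1,257,539.82 → $1,257,500.
Rounding difference +$100 applied to Unit 4A → $1,511,500.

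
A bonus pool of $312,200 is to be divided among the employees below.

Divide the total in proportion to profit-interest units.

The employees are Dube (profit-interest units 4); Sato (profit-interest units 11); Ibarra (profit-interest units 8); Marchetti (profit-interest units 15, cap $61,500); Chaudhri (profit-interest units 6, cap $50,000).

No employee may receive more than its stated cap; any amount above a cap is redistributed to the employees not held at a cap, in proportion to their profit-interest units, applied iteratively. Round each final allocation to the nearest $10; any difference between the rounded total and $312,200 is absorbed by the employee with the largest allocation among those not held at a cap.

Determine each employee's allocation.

Dube: $34,900 · Sato: $95,990 · Ibarra: $69,810 · Marchetti: $61,500 · Chaudhri: $50,000

Total profit-interest units = 44.
Unconstrained shares: Dube 28,381.82; Sato 78,050.00; Ibarra 56,763.64; Marchetti 106,431.82; Chaudhri 42,572.73.
Held at cap: Marchetti ($61,500); balance $250,700 reallocated over remaining profit-interest units 29.
Held at cap: Chaudhri ($50,000); balance $200,700 reallocated over remaining profit-interest units 23.
Remaining shares: Dube 34,904.35 → $34,900; Sato 95,986.96 → $95,990; Ibarra 69,808.70 → $69,810.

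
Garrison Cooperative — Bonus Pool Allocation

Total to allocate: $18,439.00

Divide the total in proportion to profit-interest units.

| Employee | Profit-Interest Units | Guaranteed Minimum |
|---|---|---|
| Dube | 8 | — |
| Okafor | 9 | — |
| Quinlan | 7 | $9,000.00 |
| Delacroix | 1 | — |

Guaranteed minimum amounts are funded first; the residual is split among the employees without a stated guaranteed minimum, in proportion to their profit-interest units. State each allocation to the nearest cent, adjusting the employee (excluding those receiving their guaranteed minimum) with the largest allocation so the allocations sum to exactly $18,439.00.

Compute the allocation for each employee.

Minimums first: Quinlan $9,000.00. Balance $9,439.00.
Balance split over remaining profit-interest units 18: Dube 4,195.1111 → $4,195.11; Okafor 4,719.5000 → $4,719.50; Delacroix 524.3889 → $524.39.

Dube: $4,195.11 · Okafor: $4,719.50 · Quinlan: $9,000.00 · Delacroix: $524.39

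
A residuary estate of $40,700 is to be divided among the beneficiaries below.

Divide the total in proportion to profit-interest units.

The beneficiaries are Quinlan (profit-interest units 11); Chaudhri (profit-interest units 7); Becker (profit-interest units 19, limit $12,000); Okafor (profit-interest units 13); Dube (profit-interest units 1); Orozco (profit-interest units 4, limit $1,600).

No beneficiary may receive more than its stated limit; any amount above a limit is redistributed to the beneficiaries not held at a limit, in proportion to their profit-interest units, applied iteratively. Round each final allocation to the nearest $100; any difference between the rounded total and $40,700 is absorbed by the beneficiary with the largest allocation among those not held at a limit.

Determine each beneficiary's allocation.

Total profit-interest units = 55.
Proportional shares (ignoring caps): Quinlan 8,140.00; Chaudhri 5,180.00; Becker 14,060.00; Okafor 9,620.00; Dube 740.00; Orozco 2,960.00.
Cap binds for Becker ($12,000), Orozco ($1,600); balance $27,100 reallocated over remaining profit-interest units 32.
Redistributed shares: Quinlan 9,315.62 → $9,300; Chaudhri 5,928.12 → $5,900; Okafor 11,009.38 → $11,000; Dube 846.88 → $800.
Rounding difference +$100 applied to Okafor → $11,100.

Quinlan: $9,300; Chaudhri: $5,900; Becker: $12,000; Okafor: $11,100; Dube: $800; Orozco: $1,600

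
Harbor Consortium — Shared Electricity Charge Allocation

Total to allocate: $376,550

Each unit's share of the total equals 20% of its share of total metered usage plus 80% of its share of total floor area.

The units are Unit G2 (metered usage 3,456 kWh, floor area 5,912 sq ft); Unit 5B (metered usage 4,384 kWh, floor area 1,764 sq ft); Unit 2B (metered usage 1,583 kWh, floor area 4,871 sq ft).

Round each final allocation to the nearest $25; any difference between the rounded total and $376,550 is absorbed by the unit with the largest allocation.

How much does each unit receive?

Totals — metered usage 9,423, floor area 12,547.
Composite weights (20% metered usage + 80% floor area): Unit G2 0.4503; Unit 5B 0.2055; Unit 2B 0.3442.
Raw shares: Unit G2 169,561.63; Unit 5B 77,389.32; Unit 2B 129,599.05.
After rounding ($25): Unit G2 $169,550; Unit 5B $77,400; Unit 2B $129,600. Sum = $376,550.
No rounding difference to absorb.

Unit G2: $169,550; Unit 5B: $77,400; Unit 2B: $129,600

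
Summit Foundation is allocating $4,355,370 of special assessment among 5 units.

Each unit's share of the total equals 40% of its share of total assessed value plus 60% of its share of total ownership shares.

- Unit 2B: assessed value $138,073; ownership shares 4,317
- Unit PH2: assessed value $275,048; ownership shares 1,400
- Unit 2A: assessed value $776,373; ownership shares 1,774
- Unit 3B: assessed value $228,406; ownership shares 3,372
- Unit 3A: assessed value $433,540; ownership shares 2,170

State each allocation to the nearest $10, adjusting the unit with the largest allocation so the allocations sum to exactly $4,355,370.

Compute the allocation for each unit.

Assessed value total 1,851,440; ownership shares total 13,033.
Combined weights (40% assessed value + 60% ownership shares): Unit 2B 0.2286; Unit PH2 0.1239; Unit 2A 0.2494; Unit 3B 0.2046; Unit 3A 0.1936.
Raw shares: Unit 2B 995,515.88; Unit PH2 539,523.03; Unit 2A 1,086,244.43; Unit 3B 891,036.30; Unit 3A 843,050.35.
Rounded to nearest $10: Unit 2B $995,520; Unit PH2 $539,520; Unit 2A $1,086,240; Unit 3B $891,040; Unit 3A $843,050. Sum = $4,355,370.
No rounding difference to absorb.

Unit 2B: $995,520; Unit PH2: $539,520; Unit 2A: $1,086,240; Unit 3B: $891,040; Unit 3A: $843,050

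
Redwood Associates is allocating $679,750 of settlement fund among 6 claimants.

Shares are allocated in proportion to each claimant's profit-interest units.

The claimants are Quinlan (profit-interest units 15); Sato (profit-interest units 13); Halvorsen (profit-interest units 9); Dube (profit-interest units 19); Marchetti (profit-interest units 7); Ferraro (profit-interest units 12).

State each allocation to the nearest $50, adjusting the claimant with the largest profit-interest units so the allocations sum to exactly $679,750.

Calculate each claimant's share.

Quinlan: $135,950 · Sato: $117,800 · Halvorsen: $81,550 · Dube: $172,250 · Marchetti: $63,450 · Ferraro: $108,750

Total profit-interest units = 75.
Pro-rata amounts: Quinlan 15/75 × $679,750 = 135,950.00; Sato 13/75 × $679,750 = 117,823.33; Halvorsen 9/75 × $679,750 = 81,570.00; Dube 19/75 × $679,750 = 172,203.33; Marchetti 7/75 × $679,750 = 63,443.33; Ferraro 12/75 × $679,750 = 108,760.00.
After rounding ($50): Quinlan $135,950; Sato $117,800; Halvorsen $81,550; Dube $172,200; Marchetti $63,450; Ferraro $108,750. Sum = $679,700.
Difference $679,750 − $679,700 = +$50 applied to largest profit-interest units (Dube): Dube becomes $172,250.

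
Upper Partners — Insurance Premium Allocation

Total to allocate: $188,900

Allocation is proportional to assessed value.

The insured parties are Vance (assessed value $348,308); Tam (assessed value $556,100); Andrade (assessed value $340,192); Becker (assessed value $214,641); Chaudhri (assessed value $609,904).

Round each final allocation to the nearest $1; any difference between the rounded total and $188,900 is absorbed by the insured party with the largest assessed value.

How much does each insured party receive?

Assessed value total: 2,069,145.
Unrounded shares: Vance 348,308/2,069,145 × $188,900 = 31,798.34; Tam 556,100/2,069,145 × $188,900 = 50,768.45; Andrade 340,192/2,069,145 × $188,900 = 31,057.40; Becker 214,641/2,069,145 × $188,900 = 19,595.38; Chaudhri 609,904/2,069,145 × $188,900 = 55,680.42.
After rounding ($1): Vance $31,798; Tam $50,768; Andrade $31,057; Becker $19,595; Chaudhri $55,680. Sum = $188,898.
Difference $188,900 − $188,898 = +$2 applied to largest assessed value (Chaudhri): Chaudhri becomes $55,682.

Vance: $31,798; Tam: $50,768; Andrade: $31,057; Becker: $19,595; Chaudhri: $55,682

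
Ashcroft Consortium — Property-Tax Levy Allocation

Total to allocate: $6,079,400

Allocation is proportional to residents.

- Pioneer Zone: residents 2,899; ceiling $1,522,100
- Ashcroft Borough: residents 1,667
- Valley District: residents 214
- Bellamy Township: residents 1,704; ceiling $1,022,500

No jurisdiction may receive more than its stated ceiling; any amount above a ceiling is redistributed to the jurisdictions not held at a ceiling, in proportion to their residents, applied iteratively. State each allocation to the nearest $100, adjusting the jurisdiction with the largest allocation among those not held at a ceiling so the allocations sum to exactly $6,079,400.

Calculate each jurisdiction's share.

Pioneer Zone: $1,522,100; Ashcroft Borough: $3,132,600; Valley District: $402,200; Bellamy Township: $1,022,500

Sum of residents: 6,484.
Unconstrained shares: Pioneer Zone 2,718,103.12; Ashcroft Borough 1,562,979.61; Valley District 200,646.45; Bellamy Township 1,597,670.82.
Held at cap: Pioneer Zone ($1,522,100), Bellamy Township ($1,022,500); residual $3,534,800 reallocated over remaining residents 1,881.
Redistributed shares: Ashcroft Borough 3,132,648.38 → $3,132,600; Valley District 402,151.62 → $402,200.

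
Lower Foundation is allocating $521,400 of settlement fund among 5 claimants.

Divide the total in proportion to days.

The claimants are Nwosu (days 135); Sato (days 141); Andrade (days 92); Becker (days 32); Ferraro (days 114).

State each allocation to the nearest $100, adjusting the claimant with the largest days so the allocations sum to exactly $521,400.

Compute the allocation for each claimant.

Total days = 514.
Unrounded shares: Nwosu 135/514 × $521,400 = 136,943.58; Sato 141/514 × $521,400 = 143,029.96; Andrade 92/514 × $521,400 = 93,324.51; Becker 32/514 × $521,400 = 32,460.70; Ferraro 114/514 × $521,400 = 115,641.25.
At nearest $100: Nwosu $136,900; Sato $143,000; Andrade $93,300; Becker $32,500; Ferraro $115,600. Sum = $521,300.
Difference $521,400 − $521,300 = +$100 applied to largest days (Sato): Sato becomes $143,100.

Nwosu: $136,900 | Sato: $143,100 | Andrade: $93,300 | Becker: $32,500 | Ferraro: $115,600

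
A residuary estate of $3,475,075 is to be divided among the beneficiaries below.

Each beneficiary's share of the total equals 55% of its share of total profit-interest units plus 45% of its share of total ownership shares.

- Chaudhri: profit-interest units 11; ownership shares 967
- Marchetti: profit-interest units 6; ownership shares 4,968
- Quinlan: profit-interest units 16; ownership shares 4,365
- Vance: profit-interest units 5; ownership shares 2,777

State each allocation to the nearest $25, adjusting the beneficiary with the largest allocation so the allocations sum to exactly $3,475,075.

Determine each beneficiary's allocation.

Totals — profit-interest units 38, ownership shares 13,077.
Composite weights (55% profit-interest units + 45% ownership shares): Chaudhri 0.1925; Marchetti 0.2578; Quinlan 0.3818; Vance 0.1679.
Proportional shares: Chaudhri 668,905.05; Marchetti 895,869.98; Quinlan 1,326,732.96; Vance 583,567.01.
After rounding ($25): Chaudhri $668,900; Marchetti $895,875; Quinlan $1,326,725; Vance $583,575. Sum = $3,475,075.
Rounded total matches; no reconciliation needed.

Chaudhri: $668,900 | Marchetti: $895,875 | Quinlan: $1,326,725 | Vance: $583,575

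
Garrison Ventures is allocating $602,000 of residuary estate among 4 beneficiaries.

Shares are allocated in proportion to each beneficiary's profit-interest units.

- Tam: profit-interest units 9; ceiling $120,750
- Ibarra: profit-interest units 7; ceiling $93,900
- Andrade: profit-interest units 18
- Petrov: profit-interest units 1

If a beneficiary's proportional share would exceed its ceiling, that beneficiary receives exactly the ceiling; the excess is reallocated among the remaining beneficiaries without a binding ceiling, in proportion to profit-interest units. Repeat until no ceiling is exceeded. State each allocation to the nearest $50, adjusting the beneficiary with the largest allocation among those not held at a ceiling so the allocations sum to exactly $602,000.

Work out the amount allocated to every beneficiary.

Tam: $120,750 · Ibarra: $93,900 · Andrade: $366,950 · Petrov: $20,400

Profit-interest units total: 35.
Pro-rata shares before constraints: Tam 154,800.00; Ibarra 120,400.00; Andrade 309,600.00; Petrov 17,200.00.
Capped: Tam ($120,750), Ibarra ($93,900); remaining pool $387,350 reallocated over remaining profit-interest units 19.
Redistributed shares: Andrade 366,963.16 → $366,950; Petrov 20,386.84 → $20,400.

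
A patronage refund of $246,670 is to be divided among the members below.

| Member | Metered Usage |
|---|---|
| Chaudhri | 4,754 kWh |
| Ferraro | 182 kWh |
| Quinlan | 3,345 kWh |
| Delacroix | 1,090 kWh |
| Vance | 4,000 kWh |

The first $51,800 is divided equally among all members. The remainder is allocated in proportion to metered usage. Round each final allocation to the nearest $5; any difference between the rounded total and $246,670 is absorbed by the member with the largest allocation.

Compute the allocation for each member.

Chaudhri: $79,650 | Ferraro: $13,010 | Quinlan: $59,110 | Delacroix: $26,245 | Vance: $68,655

Equal tier: $51,800 ÷ 5 = $10,360 apiece.
Remainder $194,870 by metered usage (total 13,371): Chaudhri 69,285.17 → $69,285; Ferraro 2,652.48 → $2,650; Quinlan 48,750.29 → $48,750; Delacroix 15,885.75 → $15,885; Vance 58,296.31 → $58,295.
Rounding difference +$5 on remainder applied to Chaudhri.
Totals: Chaudhri $10,360 + $69,290 = $79,650; Ferraro $10,360 + $2,650 = $13,010; Quinlan $10,360 + $48,750 = $59,110; Delacroix $10,360 + $15,885 = $26,245; Vance $10,360 + $58,295 = $68,655.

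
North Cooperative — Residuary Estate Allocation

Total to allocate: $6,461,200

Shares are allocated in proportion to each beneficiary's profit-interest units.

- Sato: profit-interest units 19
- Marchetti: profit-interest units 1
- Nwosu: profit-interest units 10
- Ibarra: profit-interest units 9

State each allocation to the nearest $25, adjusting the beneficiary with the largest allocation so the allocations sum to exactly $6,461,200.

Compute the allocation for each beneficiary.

Combined profit-interest units = 39.
Proportional shares: Sato 19/39 × $6,461,200 = 3,147,764.10; Marchetti 1/39 × $6,461,200 = 165,671.79; Nwosu 10/39 × $6,461,200 = 1,656,717.95; Ibarra 9/39 × $6,461,200 = 1,491,046.15.
After rounding ($25): Sato $3,147,775; Marchetti $165,675; Nwosu $1,656,725; Ibarra $1,491,050. Sum = $6,461,225.
Difference $6,461,200 − $6,461,225 = −$25 applied to largest allocation (Sato): Sato becomes $3,147,750.

Sato: $3,147,750; Marchetti: $165,675; Nwosu: $1,656,725; Ibarra: $1,491,050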